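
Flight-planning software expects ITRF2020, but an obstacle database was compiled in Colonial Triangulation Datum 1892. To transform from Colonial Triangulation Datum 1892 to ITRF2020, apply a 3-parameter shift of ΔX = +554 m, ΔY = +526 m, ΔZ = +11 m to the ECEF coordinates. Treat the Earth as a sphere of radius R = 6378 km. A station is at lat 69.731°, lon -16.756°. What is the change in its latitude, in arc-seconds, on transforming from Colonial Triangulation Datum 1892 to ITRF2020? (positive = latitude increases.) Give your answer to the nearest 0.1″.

Δφ = -11.4″

sin φ = 0.938077, cos φ = 0.346428, sin λ = -0.288297, cos λ = 0.957541.
North component: ΔN = −sin φ cos λ·ΔX − sin φ sin λ·ΔY + cos φ·ΔZ = −(0.938077)(0.957541)(554) − (0.938077)(-0.288297)(526) + (0.346428)(11) = -351.56 m.
1° of latitude spans πR/180 = 111317 m, so Δφ = -351.56 / 111317 × 3600 = -11.370″.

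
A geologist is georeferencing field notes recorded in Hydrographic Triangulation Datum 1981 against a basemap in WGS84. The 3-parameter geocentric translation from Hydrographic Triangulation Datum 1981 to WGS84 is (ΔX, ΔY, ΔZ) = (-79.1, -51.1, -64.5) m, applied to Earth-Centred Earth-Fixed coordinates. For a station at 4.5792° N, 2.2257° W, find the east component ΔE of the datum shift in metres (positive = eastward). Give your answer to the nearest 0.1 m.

ΔE = -54.1 m

The local east axis at (φ, λ) is (−sin λ, cos λ, 0), so ΔE = −sin(-2.2257°)·(-79.1) + cos(-2.2257°)·(-51.1) = -54.13 m.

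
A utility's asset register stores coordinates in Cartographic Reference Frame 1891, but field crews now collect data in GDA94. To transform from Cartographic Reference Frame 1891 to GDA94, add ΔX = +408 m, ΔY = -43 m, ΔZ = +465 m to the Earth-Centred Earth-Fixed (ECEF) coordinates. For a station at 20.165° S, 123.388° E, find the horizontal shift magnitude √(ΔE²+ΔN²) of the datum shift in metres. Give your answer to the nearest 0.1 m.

The local east axis at (φ, λ) is (−sin λ, cos λ, 0), so ΔE = −sin(123.388°)·408 + cos(123.388°)·(-43) = -317.00 m.
The local north axis is (−sin φ cos λ, −sin φ sin λ, cos φ), giving ΔN = -77.399 − 12.377 + 436.497 = 346.72 m.
Horizontal magnitude = √(ΔE² + ΔN²) = √((-317.00)² + 346.72²) = 469.79 m.

469.8 m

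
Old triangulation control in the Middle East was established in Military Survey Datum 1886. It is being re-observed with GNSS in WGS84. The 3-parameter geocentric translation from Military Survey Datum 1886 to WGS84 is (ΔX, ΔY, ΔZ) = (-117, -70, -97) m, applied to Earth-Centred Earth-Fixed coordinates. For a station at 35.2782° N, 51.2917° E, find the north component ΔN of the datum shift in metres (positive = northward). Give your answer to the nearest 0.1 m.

ΔN = -5.4 m

The local north axis is (−sin φ cos λ, −sin φ sin λ, cos φ), giving ΔN = 42.257 + 31.548 − 79.187 = -5.38 m.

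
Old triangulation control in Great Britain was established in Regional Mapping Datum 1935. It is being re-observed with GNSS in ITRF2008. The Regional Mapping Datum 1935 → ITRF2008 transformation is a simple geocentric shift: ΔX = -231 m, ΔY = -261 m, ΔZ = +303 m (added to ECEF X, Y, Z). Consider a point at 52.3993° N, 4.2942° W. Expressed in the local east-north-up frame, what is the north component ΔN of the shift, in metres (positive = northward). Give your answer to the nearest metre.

ΔN = 352 m

The local north axis is (−sin φ cos λ, −sin φ sin λ, cos φ), giving ΔN = 182.503 − 15.484 + 184.877 = 351.90 m.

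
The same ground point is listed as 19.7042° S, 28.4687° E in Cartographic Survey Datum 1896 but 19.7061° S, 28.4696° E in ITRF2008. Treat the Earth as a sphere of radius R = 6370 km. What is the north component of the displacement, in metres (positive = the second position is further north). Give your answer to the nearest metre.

Δφ = -19.7061° − -19.7042° = -0.0019°; Δλ = 28.4696° − 28.4687° = +0.0009°.
1° along a meridian = πR/180 = 111177 m.
ΔN = Δφ × 111177 = -211.2 m; ΔE = Δλ × 111177 × cos(-19.7042°) = +0.0009 × 111177 × 0.941446 = 94.2 m.

ΔN = -211 m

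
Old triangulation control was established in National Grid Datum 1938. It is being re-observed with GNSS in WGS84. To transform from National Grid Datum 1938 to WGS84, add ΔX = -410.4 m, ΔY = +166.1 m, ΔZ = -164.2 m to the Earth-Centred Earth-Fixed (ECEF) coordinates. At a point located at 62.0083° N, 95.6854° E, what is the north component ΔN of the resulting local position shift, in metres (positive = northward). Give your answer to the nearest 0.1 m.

ΔN = -258.9 m

At φ = 62.0083°, λ = 95.6854°: sin φ = 0.883016, cos φ = 0.469344, sin λ = 0.995081, cos λ = -0.099066.
ΔN = −sin φ cos λ·ΔX − sin φ sin λ·ΔY + cos φ·ΔZ = −(0.883016)(-0.099066)(-410.4) − (0.883016)(0.995081)(166.1) + (0.469344)(-164.2) = -258.91 m.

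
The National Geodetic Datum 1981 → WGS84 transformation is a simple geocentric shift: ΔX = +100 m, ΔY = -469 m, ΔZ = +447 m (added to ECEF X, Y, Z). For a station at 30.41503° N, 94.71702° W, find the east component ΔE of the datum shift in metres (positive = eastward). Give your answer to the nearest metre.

The local east axis at (φ, λ) is (−sin λ, cos λ, 0), so ΔE = −sin(-94.71702°)·100 + cos(-94.71702°)·(-469) = 138.23 m.

ΔE = 138 m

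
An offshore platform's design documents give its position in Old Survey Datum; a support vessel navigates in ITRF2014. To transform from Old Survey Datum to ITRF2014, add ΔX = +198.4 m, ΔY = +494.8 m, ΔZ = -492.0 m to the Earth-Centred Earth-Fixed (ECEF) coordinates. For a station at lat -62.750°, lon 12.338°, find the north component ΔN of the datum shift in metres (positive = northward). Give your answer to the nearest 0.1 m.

The local north axis is (−sin φ cos λ, −sin φ sin λ, cos φ), giving ΔN = 172.307 + 93.994 − 225.274 = 41.03 m.

ΔN = 41.0 m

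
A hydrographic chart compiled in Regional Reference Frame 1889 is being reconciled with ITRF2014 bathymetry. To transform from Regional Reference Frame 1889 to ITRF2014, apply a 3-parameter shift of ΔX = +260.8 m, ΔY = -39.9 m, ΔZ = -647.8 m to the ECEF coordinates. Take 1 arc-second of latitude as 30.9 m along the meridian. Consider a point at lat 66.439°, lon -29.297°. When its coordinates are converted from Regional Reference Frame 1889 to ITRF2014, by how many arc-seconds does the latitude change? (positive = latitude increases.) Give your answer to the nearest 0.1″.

Δφ = -15.7″

sin φ = 0.916635, cos φ = 0.399725, sin λ = -0.489337, cos λ = 0.872095.
North component: ΔN = −sin φ cos λ·ΔX − sin φ sin λ·ΔY + cos φ·ΔZ = −(0.916635)(0.872095)(260.8) − (0.916635)(-0.489337)(-39.9) + (0.399725)(-647.8) = -485.32 m.
1° of latitude spans 3600 × 30.90 = 111240 m, so Δφ = -485.32 / 111240 × 3600 = -15.706″.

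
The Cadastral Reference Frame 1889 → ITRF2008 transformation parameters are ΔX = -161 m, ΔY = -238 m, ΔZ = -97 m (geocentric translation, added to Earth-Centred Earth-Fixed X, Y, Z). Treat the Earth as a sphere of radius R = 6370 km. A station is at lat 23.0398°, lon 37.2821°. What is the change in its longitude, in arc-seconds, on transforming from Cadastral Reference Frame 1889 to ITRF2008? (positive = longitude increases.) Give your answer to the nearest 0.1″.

Δλ = -3.2″

sin φ = 0.391370, cos φ = 0.920233, sin λ = 0.605740, cos λ = 0.795663.
East component: ΔE = −sin λ·ΔX + cos λ·ΔY = −(0.605740)(-161) + (0.795663)(-238) = -91.84 m.
1° of latitude spans πR/180 = 111177 m; at latitude φ, 1° of longitude spans that × cos φ = 102309.2 m, so Δλ = -91.84 / 102309.2 × 3600 = -3.232″.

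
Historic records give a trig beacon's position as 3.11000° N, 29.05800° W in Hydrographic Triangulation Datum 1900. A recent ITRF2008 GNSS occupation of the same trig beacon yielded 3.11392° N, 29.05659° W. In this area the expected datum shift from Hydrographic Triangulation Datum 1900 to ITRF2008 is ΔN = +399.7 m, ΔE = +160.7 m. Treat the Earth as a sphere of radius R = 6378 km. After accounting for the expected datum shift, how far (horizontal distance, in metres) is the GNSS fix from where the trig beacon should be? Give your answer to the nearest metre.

37 m

Observed coordinate differences: Δφ = +0.00392°, Δλ = +0.00141°.
Converting to metres (1° lat = 111317 m, cos φ = 0.998527): observed ΔN = 436.4 m, observed ΔE = 156.7 m.
Subtracting the expected shift leaves a residual of 436.4 − (399.7) = 36.7 m north and 156.7 − (160.7) = -4.0 m east.
Residual distance = √(36.7² + (-4.0)²) = 36.9 m.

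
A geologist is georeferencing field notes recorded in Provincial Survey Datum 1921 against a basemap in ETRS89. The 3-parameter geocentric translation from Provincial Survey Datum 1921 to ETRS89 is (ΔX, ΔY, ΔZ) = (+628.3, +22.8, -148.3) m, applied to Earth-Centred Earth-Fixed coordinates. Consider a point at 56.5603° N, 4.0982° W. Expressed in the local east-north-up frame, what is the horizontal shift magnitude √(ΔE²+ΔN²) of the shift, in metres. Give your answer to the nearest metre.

607 m

At φ = 56.5603°, λ = -4.0982°: sin φ = 0.834466, cos φ = 0.551059, sin λ = -0.071466, cos λ = 0.997443.
ΔE = −sin λ·ΔX + cos λ·ΔY = −(-0.071466)·(628.3) + (0.997443)·(22.8) = 67.64 m.
ΔN = −sin φ cos λ·ΔX − sin φ sin λ·ΔY + cos φ·ΔZ = −(0.834466)(0.997443)(628.3) − (0.834466)(-0.071466)(22.8) + (0.551059)(-148.3) = -603.32 m.
Horizontal magnitude = √(ΔE² + ΔN²) = √(67.64² + (-603.32)²) = 607.10 m.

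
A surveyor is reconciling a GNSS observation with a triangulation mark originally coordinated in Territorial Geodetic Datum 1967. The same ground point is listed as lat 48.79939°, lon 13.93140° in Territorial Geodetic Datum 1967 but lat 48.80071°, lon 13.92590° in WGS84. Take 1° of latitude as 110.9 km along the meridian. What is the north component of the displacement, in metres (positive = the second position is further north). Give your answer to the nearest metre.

Δφ = 48.80071° − 48.79939° = +0.00132°; Δλ = 13.92590° − 13.93140° = -0.00550°.
ΔN = Δφ × 110900 = 146.4 m; ΔE = Δλ × 110900 × cos(48.79939°) = -0.00550 × 110900 × 0.658697 = -401.8 m.

ΔN = 146 m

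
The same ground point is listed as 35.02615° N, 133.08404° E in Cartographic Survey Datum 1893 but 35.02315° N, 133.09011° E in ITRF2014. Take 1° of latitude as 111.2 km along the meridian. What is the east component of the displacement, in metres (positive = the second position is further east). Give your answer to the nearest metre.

ΔE = 553 m

Δφ = 35.02315° − 35.02615° = -0.00300°; Δλ = 133.09011° − 133.08404° = +0.00607°.
ΔN = Δφ × 111200 = -333.6 m; ΔE = Δλ × 111200 × cos(35.02615°) = +0.00607 × 111200 × 0.818890 = 552.7 m.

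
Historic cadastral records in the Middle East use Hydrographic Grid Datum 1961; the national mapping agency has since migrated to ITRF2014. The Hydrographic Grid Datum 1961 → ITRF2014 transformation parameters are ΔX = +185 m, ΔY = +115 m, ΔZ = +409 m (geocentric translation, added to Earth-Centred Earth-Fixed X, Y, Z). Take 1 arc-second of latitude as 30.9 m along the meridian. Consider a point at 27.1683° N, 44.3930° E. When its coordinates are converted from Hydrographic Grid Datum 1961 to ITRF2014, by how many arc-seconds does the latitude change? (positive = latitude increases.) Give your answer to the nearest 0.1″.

Δφ = 8.6″

sin φ = 0.456606, cos φ = 0.889669, sin λ = 0.699576, cos λ = 0.714558.
North component: ΔN = −sin φ cos λ·ΔX − sin φ sin λ·ΔY + cos φ·ΔZ = −(0.456606)(0.714558)(185) − (0.456606)(0.699576)(115) + (0.889669)(409) = 266.78 m.
1° of latitude spans 3600 × 30.90 = 111240 m, so Δφ = 266.78 / 111240 × 3600 = 8.634″.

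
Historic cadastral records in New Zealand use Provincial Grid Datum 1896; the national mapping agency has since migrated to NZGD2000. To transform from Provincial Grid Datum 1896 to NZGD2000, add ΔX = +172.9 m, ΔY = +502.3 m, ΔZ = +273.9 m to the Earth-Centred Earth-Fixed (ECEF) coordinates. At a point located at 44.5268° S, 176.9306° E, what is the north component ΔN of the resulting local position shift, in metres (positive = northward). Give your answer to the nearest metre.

At φ = -44.5268°, λ = 176.9306°: sin φ = -0.701243, cos φ = 0.712923, sin λ = 0.053546, cos λ = -0.998565.
ΔN = −sin φ cos λ·ΔX − sin φ sin λ·ΔY + cos φ·ΔZ = −(-0.701243)(-0.998565)(172.9) − (-0.701243)(0.053546)(502.3) + (0.712923)(273.9) = 93.06 m.

ΔN = 93 m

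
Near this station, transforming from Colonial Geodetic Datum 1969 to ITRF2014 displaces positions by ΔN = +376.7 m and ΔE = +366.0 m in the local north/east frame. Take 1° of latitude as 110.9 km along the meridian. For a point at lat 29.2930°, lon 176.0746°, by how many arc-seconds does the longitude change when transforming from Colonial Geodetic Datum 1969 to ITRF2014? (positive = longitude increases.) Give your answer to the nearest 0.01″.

Δλ = 13.62″

At latitude 29.2930°, cos φ = 0.872129.
1° of longitude at this latitude = 110.9 × cos φ = 96.72 km, so Δλ = 366.0 / 96719.1 = 0.0037842° = 13.623″.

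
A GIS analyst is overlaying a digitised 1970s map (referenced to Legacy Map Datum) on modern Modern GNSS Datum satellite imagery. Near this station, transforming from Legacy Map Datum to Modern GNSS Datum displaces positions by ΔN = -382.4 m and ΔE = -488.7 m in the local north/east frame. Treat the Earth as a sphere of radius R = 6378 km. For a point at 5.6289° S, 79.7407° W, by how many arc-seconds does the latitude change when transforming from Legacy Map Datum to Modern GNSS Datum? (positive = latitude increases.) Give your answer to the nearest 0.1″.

On a sphere of radius R, 1 rad of latitude = R, so Δφ = ΔN / R = -382.4 / 6378000 = -5.9956e-05 rad = -12.367″.

Δφ = -12.4″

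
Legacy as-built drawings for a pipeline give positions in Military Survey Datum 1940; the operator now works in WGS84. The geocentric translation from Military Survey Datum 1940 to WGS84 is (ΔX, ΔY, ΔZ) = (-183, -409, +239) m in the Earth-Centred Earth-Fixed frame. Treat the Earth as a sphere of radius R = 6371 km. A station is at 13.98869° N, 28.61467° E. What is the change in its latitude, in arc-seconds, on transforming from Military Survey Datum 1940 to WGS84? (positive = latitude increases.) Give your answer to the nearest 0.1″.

Δφ = 10.3″

sin φ = 0.241730, cos φ = 0.970343, sin λ = 0.478917, cos λ = 0.877860.
North component: ΔN = −sin φ cos λ·ΔX − sin φ sin λ·ΔY + cos φ·ΔZ = −(0.241730)(0.877860)(-183) − (0.241730)(0.478917)(-409) + (0.970343)(239) = 318.10 m.
1° of latitude spans πR/180 = 111195 m, so Δφ = 318.10 / 111195 × 3600 = 10.299″.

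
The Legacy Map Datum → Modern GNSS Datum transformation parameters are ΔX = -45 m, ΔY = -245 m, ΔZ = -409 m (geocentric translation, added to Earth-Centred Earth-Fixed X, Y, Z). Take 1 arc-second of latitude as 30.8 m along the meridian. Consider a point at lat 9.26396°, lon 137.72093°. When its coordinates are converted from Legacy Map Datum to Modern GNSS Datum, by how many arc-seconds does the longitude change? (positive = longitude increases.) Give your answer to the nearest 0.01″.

sin φ = 0.160983, cos φ = 0.986957, sin λ = 0.672742, cos λ = -0.739877.
East component: ΔE = −sin λ·ΔX + cos λ·ΔY = −(0.672742)(-45) + (-0.739877)(-245) = 211.54 m.
1° of latitude spans 3600 × 30.80 = 110880 m; at latitude φ, 1° of longitude spans that × cos φ = 109433.8 m, so Δλ = 211.54 / 109433.8 × 3600 = 6.959″.

Δλ = 6.96″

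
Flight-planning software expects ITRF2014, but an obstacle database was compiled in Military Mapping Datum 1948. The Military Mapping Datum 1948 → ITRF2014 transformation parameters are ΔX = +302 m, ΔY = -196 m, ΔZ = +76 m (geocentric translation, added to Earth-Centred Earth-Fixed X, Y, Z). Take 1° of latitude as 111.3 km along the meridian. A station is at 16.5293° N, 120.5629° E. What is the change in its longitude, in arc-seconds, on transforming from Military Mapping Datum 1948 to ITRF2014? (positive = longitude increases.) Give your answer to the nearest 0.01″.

Δλ = -5.41″

sin φ = 0.284506, cos φ = 0.958674, sin λ = 0.861071, cos λ = -0.508484.
East component: ΔE = −sin λ·ΔX + cos λ·ΔY = −(0.861071)(302) + (-0.508484)(-196) = -160.38 m.
1° of latitude spans 111300 m; at latitude φ, 1° of longitude spans that × cos φ = 106700.5 m, so Δλ = -160.38 / 106700.5 × 3600 = -5.411″.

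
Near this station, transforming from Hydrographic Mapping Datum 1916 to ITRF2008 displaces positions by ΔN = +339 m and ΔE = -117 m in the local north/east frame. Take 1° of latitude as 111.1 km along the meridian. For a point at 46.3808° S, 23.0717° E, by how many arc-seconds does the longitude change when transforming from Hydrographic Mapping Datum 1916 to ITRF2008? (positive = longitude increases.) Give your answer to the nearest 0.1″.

At latitude -46.3808°, cos φ = 0.689862.
1° of longitude at this latitude = 111.1 × cos φ = 76.64 km, so Δλ = -117.0 / 76643.7 = -0.0015265° = -5.496″.

Δλ = -5.5″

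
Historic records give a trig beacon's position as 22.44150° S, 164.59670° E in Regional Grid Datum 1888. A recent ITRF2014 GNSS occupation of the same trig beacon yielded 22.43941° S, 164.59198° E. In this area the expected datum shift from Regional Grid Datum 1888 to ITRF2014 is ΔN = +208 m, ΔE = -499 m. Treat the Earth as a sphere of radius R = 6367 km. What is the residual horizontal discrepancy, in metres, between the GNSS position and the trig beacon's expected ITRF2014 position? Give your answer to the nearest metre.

Observed coordinate differences: Δφ = +0.00209°, Δλ = -0.00472°.
Converting to metres (1° lat = 111125 m, cos φ = 0.924270): observed ΔN = 232.3 m, observed ΔE = -484.8 m.
Subtracting the expected shift leaves a residual of 232.3 − (208) = 24.3 m north and -484.8 − (-499) = 14.2 m east.
Residual distance = √(24.3² + 14.2²) = 28.1 m.

28 m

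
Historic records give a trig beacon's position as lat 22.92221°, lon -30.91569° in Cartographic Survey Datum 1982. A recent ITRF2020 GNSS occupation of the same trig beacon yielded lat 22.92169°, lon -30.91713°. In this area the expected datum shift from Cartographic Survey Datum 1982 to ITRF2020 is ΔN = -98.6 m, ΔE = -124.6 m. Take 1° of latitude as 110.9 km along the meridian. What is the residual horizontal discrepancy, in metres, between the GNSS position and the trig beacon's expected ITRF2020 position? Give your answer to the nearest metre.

47 m

Observed coordinate differences: Δφ = -0.00052°, Δλ = -0.00144°.
Converting to metres (1° lat = 110900 m, cos φ = 0.921034): observed ΔN = -57.7 m, observed ΔE = -147.1 m.
Subtracting the expected shift leaves a residual of -57.7 − (-98.6) = 40.9 m north and -147.1 − (-124.6) = -22.5 m east.
Residual distance = √(40.9² + (-22.5)²) = 46.7 m.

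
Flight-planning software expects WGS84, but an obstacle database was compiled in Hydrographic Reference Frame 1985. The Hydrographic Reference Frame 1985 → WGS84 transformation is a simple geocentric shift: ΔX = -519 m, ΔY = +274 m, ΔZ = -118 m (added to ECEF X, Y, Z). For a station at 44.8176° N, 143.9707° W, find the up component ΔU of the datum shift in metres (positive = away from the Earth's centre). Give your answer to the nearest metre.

The local up (radial) axis is (cos φ cos λ, cos φ sin λ, sin φ), giving ΔU = 297.733 − 114.324 − 83.173 = 100.24 m.

ΔU = 100 m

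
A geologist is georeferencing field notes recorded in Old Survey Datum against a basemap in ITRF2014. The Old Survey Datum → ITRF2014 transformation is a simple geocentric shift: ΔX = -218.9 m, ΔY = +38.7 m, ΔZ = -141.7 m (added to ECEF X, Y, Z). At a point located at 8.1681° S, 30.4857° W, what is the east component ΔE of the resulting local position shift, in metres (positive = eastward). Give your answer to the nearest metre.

The local east axis at (φ, λ) is (−sin λ, cos λ, 0), so ΔE = −sin(-30.4857°)·(-218.9) + cos(-30.4857°)·38.7 = -77.70 m.

ΔE = -78 m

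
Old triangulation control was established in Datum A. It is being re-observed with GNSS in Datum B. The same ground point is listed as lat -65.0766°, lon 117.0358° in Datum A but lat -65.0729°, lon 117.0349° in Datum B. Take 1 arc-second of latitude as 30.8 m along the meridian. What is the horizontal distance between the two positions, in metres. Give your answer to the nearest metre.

Δφ = -65.0729° − -65.0766° = +0.0037°; Δλ = 117.0349° − 117.0358° = -0.0009°.
1° of latitude = 3600 × 30.80 = 110880 m.
ΔN = Δφ × 110880 = 410.3 m; ΔE = Δλ × 110880 × cos(-65.0766°) = -0.0009 × 110880 × 0.421406 = -42.1 m.
Distance = √(ΔE² + ΔN²) = √((-42.1)² + 410.3²) = 412.4 m.

412 m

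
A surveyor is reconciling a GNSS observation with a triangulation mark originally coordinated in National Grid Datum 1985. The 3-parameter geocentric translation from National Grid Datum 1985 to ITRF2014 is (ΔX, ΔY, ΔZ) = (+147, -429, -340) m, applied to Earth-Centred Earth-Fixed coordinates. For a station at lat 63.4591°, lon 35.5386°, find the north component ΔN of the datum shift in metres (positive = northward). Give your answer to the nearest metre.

The local north axis is (−sin φ cos λ, −sin φ sin λ, cos φ), giving ΔN = -107.012 + 223.078 − 151.924 = -35.86 m.

ΔN = -36 m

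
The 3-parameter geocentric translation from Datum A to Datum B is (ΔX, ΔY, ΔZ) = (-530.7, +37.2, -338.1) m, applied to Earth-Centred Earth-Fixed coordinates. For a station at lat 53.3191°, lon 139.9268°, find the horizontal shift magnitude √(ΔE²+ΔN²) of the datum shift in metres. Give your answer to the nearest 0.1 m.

The local east axis at (φ, λ) is (−sin λ, cos λ, 0), so ΔE = −sin(139.9268°)·(-530.7) + cos(139.9268°)·37.2 = 313.18 m.
The local north axis is (−sin φ cos λ, −sin φ sin λ, cos φ), giving ΔN = -325.685 − 19.206 − 201.967 = -546.86 m.
Horizontal magnitude = √(ΔE² + ΔN²) = √(313.18² + (-546.86)²) = 630.19 m.

630.2 m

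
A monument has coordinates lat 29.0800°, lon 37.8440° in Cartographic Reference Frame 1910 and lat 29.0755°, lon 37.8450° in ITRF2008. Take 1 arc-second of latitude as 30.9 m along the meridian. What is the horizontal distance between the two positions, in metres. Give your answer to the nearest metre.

Δφ = 29.0755° − 29.0800° = -0.0045°; Δλ = 37.8450° − 37.8440° = +0.0010°.
1° of latitude = 3600 × 30.90 = 111240 m.
ΔN = Δφ × 111240 = -500.6 m; ΔE = Δλ × 111240 × cos(29.0800°) = +0.0010 × 111240 × 0.873942 = 97.2 m.
Distance = √(ΔE² + ΔN²) = √(97.2² + (-500.6)²) = 509.9 m.

510 m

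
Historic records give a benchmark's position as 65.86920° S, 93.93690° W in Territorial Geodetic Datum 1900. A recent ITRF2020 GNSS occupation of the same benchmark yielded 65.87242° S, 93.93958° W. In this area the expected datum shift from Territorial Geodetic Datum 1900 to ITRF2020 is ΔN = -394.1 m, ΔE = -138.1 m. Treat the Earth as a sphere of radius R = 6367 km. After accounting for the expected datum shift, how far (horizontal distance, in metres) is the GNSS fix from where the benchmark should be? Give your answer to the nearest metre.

40 m

Observed coordinate differences: Δφ = -0.00322°, Δλ = -0.00268°.
Converting to metres (1° lat = 111125 m, cos φ = 0.408821): observed ΔN = -357.8 m, observed ΔE = -121.8 m.
Subtracting the expected shift leaves a residual of -357.8 − (-394.1) = 36.3 m north and -121.8 − (-138.1) = 16.3 m east.
Residual distance = √(36.3² + 16.3²) = 39.8 m.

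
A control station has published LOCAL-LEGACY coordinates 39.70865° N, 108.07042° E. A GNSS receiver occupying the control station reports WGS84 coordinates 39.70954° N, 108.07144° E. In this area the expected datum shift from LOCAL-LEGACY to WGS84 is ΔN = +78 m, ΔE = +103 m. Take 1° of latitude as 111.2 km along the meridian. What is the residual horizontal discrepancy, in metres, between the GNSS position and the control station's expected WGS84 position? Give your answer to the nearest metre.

26 m

Observed coordinate differences: Δφ = +0.00089°, Δλ = +0.00102°.
Converting to metres (1° lat = 111200 m, cos φ = 0.769303): observed ΔN = 99.0 m, observed ΔE = 87.3 m.
Subtracting the expected shift leaves a residual of 99.0 − (78) = 21.0 m north and 87.3 − (103) = -15.7 m east.
Residual distance = √(21.0² + (-15.7)²) = 26.2 m.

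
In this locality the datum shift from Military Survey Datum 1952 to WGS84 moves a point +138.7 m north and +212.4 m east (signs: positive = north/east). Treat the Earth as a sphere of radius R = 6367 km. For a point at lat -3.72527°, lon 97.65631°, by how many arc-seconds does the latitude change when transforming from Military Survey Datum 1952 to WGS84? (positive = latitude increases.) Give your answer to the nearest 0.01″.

Δφ = 4.49″

On a sphere of radius R, 1 rad of latitude = R, so Δφ = ΔN / R = 138.7 / 6367000 = 2.1784e-05 rad = 4.493″.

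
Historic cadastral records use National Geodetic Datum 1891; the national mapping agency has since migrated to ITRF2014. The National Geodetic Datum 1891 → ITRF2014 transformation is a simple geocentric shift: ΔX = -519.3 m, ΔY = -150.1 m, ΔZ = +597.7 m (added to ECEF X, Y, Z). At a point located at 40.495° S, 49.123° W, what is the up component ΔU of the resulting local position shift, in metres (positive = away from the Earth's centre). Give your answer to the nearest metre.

ΔU = -560 m

At φ = -40.495°, λ = -49.123°: sin φ = -0.649382, cos φ = 0.760463, sin λ = -0.756116, cos λ = 0.654437.
ΔU = cos φ cos λ·ΔX + cos φ sin λ·ΔY + sin φ·ΔZ = (0.760463)(0.654437)(-519.3) + (0.760463)(-0.756116)(-150.1) + (-0.649382)(597.7) = -560.27 m.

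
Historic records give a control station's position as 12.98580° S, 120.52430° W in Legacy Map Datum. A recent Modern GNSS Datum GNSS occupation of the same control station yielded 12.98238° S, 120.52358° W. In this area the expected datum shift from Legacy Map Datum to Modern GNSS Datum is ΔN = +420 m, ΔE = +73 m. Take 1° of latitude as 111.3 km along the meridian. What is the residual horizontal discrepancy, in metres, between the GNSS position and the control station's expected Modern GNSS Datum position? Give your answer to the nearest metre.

40 m

Observed coordinate differences: Δφ = +0.00342°, Δλ = +0.00072°.
Converting to metres (1° lat = 111300 m, cos φ = 0.974426): observed ΔN = 380.6 m, observed ΔE = 78.1 m.
Subtracting the expected shift leaves a residual of 380.6 − (420) = -39.4 m north and 78.1 − (73) = 5.1 m east.
Residual distance = √((-39.4)² + 5.1²) = 39.7 m.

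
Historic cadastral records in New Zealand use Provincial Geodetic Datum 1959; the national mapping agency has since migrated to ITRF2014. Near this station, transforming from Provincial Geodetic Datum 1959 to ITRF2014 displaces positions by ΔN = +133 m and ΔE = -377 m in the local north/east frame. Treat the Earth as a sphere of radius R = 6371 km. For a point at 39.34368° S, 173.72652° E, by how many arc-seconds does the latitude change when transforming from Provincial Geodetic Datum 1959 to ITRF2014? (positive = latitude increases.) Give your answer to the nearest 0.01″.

On a sphere of radius R, 1 rad of latitude = R, so Δφ = ΔN / R = 133.0 / 6371000 = 2.0876e-05 rad = 4.306″.

Δφ = 4.31″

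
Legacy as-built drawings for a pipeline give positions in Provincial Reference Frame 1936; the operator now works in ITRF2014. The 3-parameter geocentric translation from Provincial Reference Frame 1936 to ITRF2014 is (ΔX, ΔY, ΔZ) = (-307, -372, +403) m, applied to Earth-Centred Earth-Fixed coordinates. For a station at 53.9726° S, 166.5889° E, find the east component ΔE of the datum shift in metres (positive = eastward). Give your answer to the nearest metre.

At φ = -53.9726°, λ = 166.5889°: sin φ = -0.808736, cos φ = 0.588172, sin λ = 0.231936, cos λ = -0.972731.
ΔE = −sin λ·ΔX + cos λ·ΔY = −(0.231936)·(-307) + (-0.972731)·(-372) = 433.06 m.

ΔE = 433 m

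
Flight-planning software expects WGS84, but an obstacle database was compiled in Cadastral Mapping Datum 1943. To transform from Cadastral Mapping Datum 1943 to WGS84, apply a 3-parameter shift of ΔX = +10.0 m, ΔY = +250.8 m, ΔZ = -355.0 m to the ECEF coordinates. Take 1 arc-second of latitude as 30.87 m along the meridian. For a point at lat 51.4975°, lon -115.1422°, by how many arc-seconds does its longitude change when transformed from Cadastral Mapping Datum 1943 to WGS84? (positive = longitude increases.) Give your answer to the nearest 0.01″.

Δλ = -5.07″

sin φ = 0.782581, cos φ = 0.622549, sin λ = -0.905256, cos λ = -0.424866.
East component: ΔE = −sin λ·ΔX + cos λ·ΔY = −(-0.905256)(10.0) + (-0.424866)(250.8) = -97.50 m.
1° of latitude spans 3600 × 30.87 = 111132 m; at latitude φ, 1° of longitude spans that × cos φ = 69185.1 m, so Δλ = -97.50 / 69185.1 × 3600 = -5.074″.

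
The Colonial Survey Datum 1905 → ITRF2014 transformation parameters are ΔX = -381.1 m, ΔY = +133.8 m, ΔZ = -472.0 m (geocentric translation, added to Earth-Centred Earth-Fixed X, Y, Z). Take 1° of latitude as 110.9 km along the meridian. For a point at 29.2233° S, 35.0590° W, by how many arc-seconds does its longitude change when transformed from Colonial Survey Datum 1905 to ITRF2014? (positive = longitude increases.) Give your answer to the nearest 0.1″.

Δλ = -4.1″

sin φ = -0.488215, cos φ = 0.872724, sin λ = -0.574420, cos λ = 0.818561.
East component: ΔE = −sin λ·ΔX + cos λ·ΔY = −(-0.574420)(-381.1) + (0.818561)(133.8) = -109.39 m.
1° of latitude spans 110900 m; at latitude φ, 1° of longitude spans that × cos φ = 96785.0 m, so Δλ = -109.39 / 96785.0 × 3600 = -4.069″.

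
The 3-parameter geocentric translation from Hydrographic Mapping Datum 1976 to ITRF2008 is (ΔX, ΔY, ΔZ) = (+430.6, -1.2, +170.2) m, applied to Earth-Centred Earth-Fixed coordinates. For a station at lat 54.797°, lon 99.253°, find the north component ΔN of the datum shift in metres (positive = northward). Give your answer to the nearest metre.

ΔN = 156 m

At φ = 54.797°, λ = 99.253°: sin φ = 0.817115, cos φ = 0.576475, sin λ = 0.986988, cos λ = -0.160794.
ΔN = −sin φ cos λ·ΔX − sin φ sin λ·ΔY + cos φ·ΔZ = −(0.817115)(-0.160794)(430.6) − (0.817115)(0.986988)(-1.2) + (0.576475)(170.2) = 155.66 m.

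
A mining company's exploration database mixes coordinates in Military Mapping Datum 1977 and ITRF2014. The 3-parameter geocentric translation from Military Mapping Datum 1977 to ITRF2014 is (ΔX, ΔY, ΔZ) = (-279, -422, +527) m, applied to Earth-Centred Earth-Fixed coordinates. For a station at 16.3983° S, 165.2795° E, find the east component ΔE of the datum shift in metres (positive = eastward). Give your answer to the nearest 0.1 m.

ΔE = 479.0 m

At φ = -16.3983°, λ = 165.2795°: sin φ = -0.282313, cos φ = 0.959322, sin λ = 0.254104, cos λ = -0.967177.
ΔE = −sin λ·ΔX + cos λ·ΔY = −(0.254104)·(-279) + (-0.967177)·(-422) = 479.04 m.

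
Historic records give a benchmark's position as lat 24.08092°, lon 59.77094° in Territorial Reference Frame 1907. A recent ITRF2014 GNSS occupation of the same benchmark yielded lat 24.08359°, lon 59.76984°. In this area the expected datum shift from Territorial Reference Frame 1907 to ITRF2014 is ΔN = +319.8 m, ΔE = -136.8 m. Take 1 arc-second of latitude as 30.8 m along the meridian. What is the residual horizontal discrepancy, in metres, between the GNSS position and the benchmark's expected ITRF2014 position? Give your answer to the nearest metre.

35 m

Observed coordinate differences: Δφ = +0.00267°, Δλ = -0.00110°.
Converting to metres (1° lat = 110880 m, cos φ = 0.912970): observed ΔN = 296.0 m, observed ΔE = -111.4 m.
Subtracting the expected shift leaves a residual of 296.0 − (319.8) = -23.8 m north and -111.4 − (-136.8) = 25.4 m east.
Residual distance = √((-23.8)² + 25.4²) = 34.8 m.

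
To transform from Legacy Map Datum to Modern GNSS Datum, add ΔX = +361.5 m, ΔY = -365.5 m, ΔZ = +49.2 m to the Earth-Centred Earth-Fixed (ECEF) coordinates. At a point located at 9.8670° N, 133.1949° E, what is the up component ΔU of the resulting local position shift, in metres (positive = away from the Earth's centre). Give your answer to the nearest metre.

At φ = 9.8670°, λ = 133.1949°: sin φ = 0.171362, cos φ = 0.985208, sin λ = 0.729030, cos λ = -0.684482.
ΔU = cos φ cos λ·ΔX + cos φ sin λ·ΔY + sin φ·ΔZ = (0.985208)(-0.684482)(361.5) + (0.985208)(0.729030)(-365.5) + (0.171362)(49.2) = -497.87 m.

ΔU = -498 m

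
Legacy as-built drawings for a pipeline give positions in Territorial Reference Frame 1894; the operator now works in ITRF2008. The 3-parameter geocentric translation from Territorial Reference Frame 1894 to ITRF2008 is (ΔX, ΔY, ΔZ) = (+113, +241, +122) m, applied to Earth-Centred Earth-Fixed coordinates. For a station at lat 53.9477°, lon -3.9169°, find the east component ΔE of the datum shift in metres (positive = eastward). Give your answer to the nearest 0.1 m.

The local east axis at (φ, λ) is (−sin λ, cos λ, 0), so ΔE = −sin(-3.9169°)·113 + cos(-3.9169°)·241 = 248.16 m.

ΔE = 248.2 m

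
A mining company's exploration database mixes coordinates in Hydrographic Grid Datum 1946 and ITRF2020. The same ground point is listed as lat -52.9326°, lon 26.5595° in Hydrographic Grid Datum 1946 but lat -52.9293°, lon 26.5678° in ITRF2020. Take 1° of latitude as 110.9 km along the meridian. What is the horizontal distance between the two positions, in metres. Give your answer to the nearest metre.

665 m

Δφ = -52.9293° − -52.9326° = +0.0033°; Δλ = 26.5678° − 26.5595° = +0.0083°.
ΔN = Δφ × 110900 = 366.0 m; ΔE = Δλ × 110900 × cos(-52.9326°) = +0.0083 × 110900 × 0.602754 = 554.8 m.
Distance = √(ΔE² + ΔN²) = √(554.8² + 366.0²) = 664.6 m.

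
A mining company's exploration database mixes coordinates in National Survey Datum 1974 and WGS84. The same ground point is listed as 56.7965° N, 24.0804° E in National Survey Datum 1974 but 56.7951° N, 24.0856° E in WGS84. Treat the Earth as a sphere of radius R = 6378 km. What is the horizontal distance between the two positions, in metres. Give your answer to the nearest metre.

Δφ = 56.7951° − 56.7965° = -0.0014°; Δλ = 24.0856° − 24.0804° = +0.0052°.
1° along a meridian = πR/180 = 111317 m.
ΔN = Δφ × 111317 = -155.8 m; ΔE = Δλ × 111317 × cos(56.7965°) = +0.0052 × 111317 × 0.547614 = 317.0 m.
Distance = √(ΔE² + ΔN²) = √(317.0² + (-155.8)²) = 353.2 m.

353 m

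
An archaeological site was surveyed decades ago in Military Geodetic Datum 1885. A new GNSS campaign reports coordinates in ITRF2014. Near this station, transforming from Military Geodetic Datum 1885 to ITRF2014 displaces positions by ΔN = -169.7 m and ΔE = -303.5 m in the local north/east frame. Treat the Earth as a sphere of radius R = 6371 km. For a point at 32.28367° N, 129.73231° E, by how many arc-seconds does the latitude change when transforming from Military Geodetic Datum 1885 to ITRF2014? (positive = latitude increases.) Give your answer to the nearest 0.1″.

Δφ = -5.5″

On a sphere of radius R, 1 rad of latitude = R, so Δφ = ΔN / R = -169.7 / 6371000 = -2.6636e-05 rad = -5.494″.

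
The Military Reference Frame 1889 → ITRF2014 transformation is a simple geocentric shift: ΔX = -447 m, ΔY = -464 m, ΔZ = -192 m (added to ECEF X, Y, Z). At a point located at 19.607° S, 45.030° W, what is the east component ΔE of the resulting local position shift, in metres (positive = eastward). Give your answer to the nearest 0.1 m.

The local east axis at (φ, λ) is (−sin λ, cos λ, 0), so ΔE = −sin(-45.030°)·(-447) + cos(-45.030°)·(-464) = -644.17 m.

ΔE = -644.2 m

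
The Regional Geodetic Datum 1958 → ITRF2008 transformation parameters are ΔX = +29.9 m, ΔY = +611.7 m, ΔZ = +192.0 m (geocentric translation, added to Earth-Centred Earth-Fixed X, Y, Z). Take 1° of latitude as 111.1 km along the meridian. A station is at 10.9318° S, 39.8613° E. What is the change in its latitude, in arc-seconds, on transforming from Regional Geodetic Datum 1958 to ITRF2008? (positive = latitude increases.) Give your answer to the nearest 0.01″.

sin φ = -0.189640, cos φ = 0.981854, sin λ = 0.640931, cos λ = 0.767598.
North component: ΔN = −sin φ cos λ·ΔX − sin φ sin λ·ΔY + cos φ·ΔZ = −(-0.189640)(0.767598)(29.9) − (-0.189640)(0.640931)(611.7) + (0.981854)(192.0) = 267.22 m.
1° of latitude spans 111100 m, so Δφ = 267.22 / 111100 × 3600 = 8.659″.

Δφ = 8.66″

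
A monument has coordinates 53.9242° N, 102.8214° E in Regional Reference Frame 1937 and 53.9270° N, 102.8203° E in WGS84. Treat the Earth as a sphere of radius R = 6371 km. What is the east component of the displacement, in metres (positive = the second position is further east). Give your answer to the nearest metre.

ΔE = -72 m

Δφ = 53.9270° − 53.9242° = +0.0028°; Δλ = 102.8203° − 102.8214° = -0.0011°.
1° along a meridian = πR/180 = 111195 m.
ΔN = Δφ × 111195 = 311.3 m; ΔE = Δλ × 111195 × cos(53.9242°) = -0.0011 × 111195 × 0.588855 = -72.0 m.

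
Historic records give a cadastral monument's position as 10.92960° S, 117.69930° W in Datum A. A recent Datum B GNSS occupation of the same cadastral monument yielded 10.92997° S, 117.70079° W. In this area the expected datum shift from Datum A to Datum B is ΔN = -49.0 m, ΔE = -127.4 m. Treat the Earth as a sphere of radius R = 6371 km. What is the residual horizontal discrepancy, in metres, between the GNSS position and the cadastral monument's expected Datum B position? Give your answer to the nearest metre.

36 m

Observed coordinate differences: Δφ = -0.00037°, Δλ = -0.00149°.
Converting to metres (1° lat = 111195 m, cos φ = 0.981861): observed ΔN = -41.1 m, observed ΔE = -162.7 m.
Subtracting the expected shift leaves a residual of -41.1 − (-49.0) = 7.9 m north and -162.7 − (-127.4) = -35.3 m east.
Residual distance = √(7.9² + (-35.3)²) = 36.1 m.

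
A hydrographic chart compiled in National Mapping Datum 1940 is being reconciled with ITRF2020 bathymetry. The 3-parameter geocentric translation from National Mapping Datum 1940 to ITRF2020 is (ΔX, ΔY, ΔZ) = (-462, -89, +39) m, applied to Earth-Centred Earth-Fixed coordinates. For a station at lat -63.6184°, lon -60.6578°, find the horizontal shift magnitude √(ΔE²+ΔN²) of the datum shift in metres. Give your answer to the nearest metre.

461 m

The local east axis at (φ, λ) is (−sin λ, cos λ, 0), so ΔE = −sin(-60.6578°)·(-462) + cos(-60.6578°)·(-89) = -446.34 m.
The local north axis is (−sin φ cos λ, −sin φ sin λ, cos φ), giving ΔN = -202.814 + 69.502 + 17.330 = -115.98 m.
Horizontal magnitude = √(ΔE² + ΔN²) = √((-446.34)² + (-115.98)²) = 461.16 m.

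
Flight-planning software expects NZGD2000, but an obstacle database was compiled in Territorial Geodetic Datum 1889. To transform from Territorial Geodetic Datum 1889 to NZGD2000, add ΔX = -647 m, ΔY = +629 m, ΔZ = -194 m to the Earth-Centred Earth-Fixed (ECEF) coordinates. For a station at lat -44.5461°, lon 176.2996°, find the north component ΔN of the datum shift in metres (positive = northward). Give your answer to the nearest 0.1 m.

The local north axis is (−sin φ cos λ, −sin φ sin λ, cos φ), giving ΔN = 452.913 + 28.477 − 138.261 = 343.13 m.

ΔN = 343.1 m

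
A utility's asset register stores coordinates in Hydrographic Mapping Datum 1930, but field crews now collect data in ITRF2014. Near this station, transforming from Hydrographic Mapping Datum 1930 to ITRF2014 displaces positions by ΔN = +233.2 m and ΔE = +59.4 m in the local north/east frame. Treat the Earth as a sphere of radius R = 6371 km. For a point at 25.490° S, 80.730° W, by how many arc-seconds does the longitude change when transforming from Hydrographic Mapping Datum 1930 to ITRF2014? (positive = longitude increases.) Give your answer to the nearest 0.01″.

Δλ = 2.13″

At latitude -25.490°, cos φ = 0.902660.
One radian of longitude at latitude φ spans R cos φ, so Δλ = ΔE / (R cos φ) = 59.4 / (6371000 × 0.902660) = 1.0329e-05 rad = 2.130″.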